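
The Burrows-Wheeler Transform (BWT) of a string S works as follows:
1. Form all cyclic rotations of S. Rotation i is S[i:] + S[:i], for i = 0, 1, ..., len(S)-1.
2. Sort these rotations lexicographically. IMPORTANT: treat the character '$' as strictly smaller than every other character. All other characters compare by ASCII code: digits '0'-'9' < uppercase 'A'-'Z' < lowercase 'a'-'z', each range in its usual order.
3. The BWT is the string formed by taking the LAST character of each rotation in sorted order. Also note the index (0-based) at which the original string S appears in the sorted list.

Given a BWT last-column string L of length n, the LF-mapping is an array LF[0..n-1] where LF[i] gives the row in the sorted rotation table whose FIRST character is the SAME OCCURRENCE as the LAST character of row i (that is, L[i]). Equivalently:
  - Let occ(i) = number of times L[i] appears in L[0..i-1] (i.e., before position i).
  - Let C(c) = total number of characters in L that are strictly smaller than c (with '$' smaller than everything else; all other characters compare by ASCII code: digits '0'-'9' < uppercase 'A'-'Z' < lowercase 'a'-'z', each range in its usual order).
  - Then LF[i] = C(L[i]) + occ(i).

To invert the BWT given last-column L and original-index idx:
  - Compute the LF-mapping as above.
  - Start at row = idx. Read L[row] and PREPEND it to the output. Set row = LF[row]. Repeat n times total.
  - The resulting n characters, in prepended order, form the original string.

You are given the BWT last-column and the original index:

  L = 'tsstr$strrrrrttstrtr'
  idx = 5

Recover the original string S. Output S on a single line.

Answer: rsrstrttrsrrsrrtttt$

Derivation:
LF mapping: 13 9 10 14 1 0 11 15 2 3 4 5 6 16 17 12 18 7 19 8
Walk LF starting at row 5, prepending L[row]:
  step 1: row=5, L[5]='$', prepend. Next row=LF[5]=0
  step 2: row=0, L[0]='t', prepend. Next row=LF[0]=13
  step 3: row=13, L[13]='t', prepend. Next row=LF[13]=16
  step 4: row=16, L[16]='t', prepend. Next row=LF[16]=18
  step 5: row=18, L[18]='t', prepend. Next row=LF[18]=19
  step 6: row=19, L[19]='r', prepend. Next row=LF[19]=8
  step 7: row=8, L[8]='r', prepend. Next row=LF[8]=2
  step 8: row=2, L[2]='s', prepend. Next row=LF[2]=10
  step 9: row=10, L[10]='r', prepend. Next row=LF[10]=4
  step 10: row=4, L[4]='r', prepend. Next row=LF[4]=1
  step 11: row=1, L[1]='s', prepend. Next row=LF[1]=9
  step 12: row=9, L[9]='r', prepend. Next row=LF[9]=3
  step 13: row=3, L[3]='t', prepend. Next row=LF[3]=14
  step 14: row=14, L[14]='t', prepend. Next row=LF[14]=17
  step 15: row=17, L[17]='r', prepend. Next row=LF[17]=7
  step 16: row=7, L[7]='t', prepend. Next row=LF[7]=15
  step 17: row=15, L[15]='s', prepend. Next row=LF[15]=12
  step 18: row=12, L[12]='r', prepend. Next row=LF[12]=6
  step 19: row=6, L[6]='s', prepend. Next row=LF[6]=11
  step 20: row=11, L[11]='r', prepend. Next row=LF[11]=5
Reversed output: rsrstrttrsrrsrrtttt$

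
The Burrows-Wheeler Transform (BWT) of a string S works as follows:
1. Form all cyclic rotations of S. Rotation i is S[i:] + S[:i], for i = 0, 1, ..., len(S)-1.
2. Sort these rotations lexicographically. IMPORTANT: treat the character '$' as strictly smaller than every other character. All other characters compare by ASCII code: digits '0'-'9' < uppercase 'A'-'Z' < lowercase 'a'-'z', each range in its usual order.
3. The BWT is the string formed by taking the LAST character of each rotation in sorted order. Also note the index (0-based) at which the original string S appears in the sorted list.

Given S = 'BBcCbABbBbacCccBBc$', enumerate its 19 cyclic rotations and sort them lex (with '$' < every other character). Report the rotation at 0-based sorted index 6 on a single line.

All 19 rotations (rotation i = S[i:]+S[:i]):
  rot[0] = BBcCbABbBbacCccBBc$
  rot[1] = BcCbABbBbacCccBBc$B
  rot[2] = cCbABbBbacCccBBc$BB
  rot[3] = CbABbBbacCccBBc$BBc
  rot[4] = bABbBbacCccBBc$BBcC
  rot[5] = ABbBbacCccBBc$BBcCb
  rot[6] = BbBbacCccBBc$BBcCbA
  rot[7] = bBbacCccBBc$BBcCbAB
  rot[8] = BbacCccBBc$BBcCbABb
  rot[9] = bacCccBBc$BBcCbABbB
  rot[10] = acCccBBc$BBcCbABbBb
  rot[11] = cCccBBc$BBcCbABbBba
  rot[12] = CccBBc$BBcCbABbBbac
  rot[13] = ccBBc$BBcCbABbBbacC
  rot[14] = cBBc$BBcCbABbBbacCc
  rot[15] = BBc$BBcCbABbBbacCcc
  rot[16] = Bc$BBcCbABbBbacCccB
  rot[17] = c$BBcCbABbBbacCccBB
  rot[18] = $BBcCbABbBbacCccBBc
Sorted (with $ < everything):
  sorted[0] = $BBcCbABbBbacCccBBc
  sorted[1] = ABbBbacCccBBc$BBcCb
  sorted[2] = BBc$BBcCbABbBbacCcc
  sorted[3] = BBcCbABbBbacCccBBc$
  sorted[4] = BbBbacCccBBc$BBcCbA
  sorted[5] = BbacCccBBc$BBcCbABb
  sorted[6] = Bc$BBcCbABbBbacCccB
  sorted[7] = BcCbABbBbacCccBBc$B
  sorted[8] = CbABbBbacCccBBc$BBc
  sorted[9] = CccBBc$BBcCbABbBbac
  sorted[10] = acCccBBc$BBcCbABbBb
  sorted[11] = bABbBbacCccBBc$BBcC
  sorted[12] = bBbacCccBBc$BBcCbAB
  sorted[13] = bacCccBBc$BBcCbABbB
  sorted[14] = c$BBcCbABbBbacCccBB
  sorted[15] = cBBc$BBcCbABbBbacCc
  sorted[16] = cCbABbBbacCccBBc$BB
  sorted[17] = cCccBBc$BBcCbABbBba
  sorted[18] = ccBBc$BBcCbABbBbacC
sorted[6] = Bc$BBcCbABbBbacCccB

Answer: Bc$BBcCbABbBbacCccB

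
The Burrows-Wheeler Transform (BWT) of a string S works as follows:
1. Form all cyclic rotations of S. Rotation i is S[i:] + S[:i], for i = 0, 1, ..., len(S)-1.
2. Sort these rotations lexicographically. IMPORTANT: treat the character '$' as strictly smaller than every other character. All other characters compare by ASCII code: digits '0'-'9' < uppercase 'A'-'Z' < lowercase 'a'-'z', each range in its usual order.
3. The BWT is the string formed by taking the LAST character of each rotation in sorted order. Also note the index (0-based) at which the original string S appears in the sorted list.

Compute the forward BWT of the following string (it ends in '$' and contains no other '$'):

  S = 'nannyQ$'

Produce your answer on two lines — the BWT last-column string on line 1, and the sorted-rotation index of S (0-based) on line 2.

All 7 rotations (rotation i = S[i:]+S[:i]):
  rot[0] = nannyQ$
  rot[1] = annyQ$n
  rot[2] = nnyQ$na
  rot[3] = nyQ$nan
  rot[4] = yQ$nann
  rot[5] = Q$nanny
  rot[6] = $nannyQ
Sorted (with $ < everything):
  sorted[0] = $nannyQ  (last char: 'Q')
  sorted[1] = Q$nanny  (last char: 'y')
  sorted[2] = annyQ$n  (last char: 'n')
  sorted[3] = nannyQ$  (last char: '$')
  sorted[4] = nnyQ$na  (last char: 'a')
  sorted[5] = nyQ$nan  (last char: 'n')
  sorted[6] = yQ$nann  (last char: 'n')
Last column: Qyn$ann
Original string S is at sorted index 3

Answer: Qyn$ann
3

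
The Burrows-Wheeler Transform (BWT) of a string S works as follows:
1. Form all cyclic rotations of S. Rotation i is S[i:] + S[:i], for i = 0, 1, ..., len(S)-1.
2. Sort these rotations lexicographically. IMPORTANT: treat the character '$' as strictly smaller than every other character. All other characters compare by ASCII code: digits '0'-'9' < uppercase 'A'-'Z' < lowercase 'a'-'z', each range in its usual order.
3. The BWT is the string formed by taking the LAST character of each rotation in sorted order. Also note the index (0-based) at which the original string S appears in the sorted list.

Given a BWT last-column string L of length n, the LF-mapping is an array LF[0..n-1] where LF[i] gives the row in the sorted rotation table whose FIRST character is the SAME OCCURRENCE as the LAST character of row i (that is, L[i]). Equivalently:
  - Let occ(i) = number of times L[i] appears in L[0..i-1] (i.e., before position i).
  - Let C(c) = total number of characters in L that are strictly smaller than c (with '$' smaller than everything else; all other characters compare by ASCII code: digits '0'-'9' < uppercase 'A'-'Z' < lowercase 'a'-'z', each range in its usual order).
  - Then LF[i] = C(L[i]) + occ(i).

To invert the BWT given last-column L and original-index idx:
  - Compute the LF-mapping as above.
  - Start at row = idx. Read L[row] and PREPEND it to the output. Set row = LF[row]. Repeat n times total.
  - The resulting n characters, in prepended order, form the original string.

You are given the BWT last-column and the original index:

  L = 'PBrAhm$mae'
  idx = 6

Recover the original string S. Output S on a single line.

Answer: hammerBAP$

Derivation:
LF mapping: 3 2 9 1 6 7 0 8 4 5
Walk LF starting at row 6, prepending L[row]:
  step 1: row=6, L[6]='$', prepend. Next row=LF[6]=0
  step 2: row=0, L[0]='P', prepend. Next row=LF[0]=3
  step 3: row=3, L[3]='A', prepend. Next row=LF[3]=1
  step 4: row=1, L[1]='B', prepend. Next row=LF[1]=2
  step 5: row=2, L[2]='r', prepend. Next row=LF[2]=9
  step 6: row=9, L[9]='e', prepend. Next row=LF[9]=5
  step 7: row=5, L[5]='m', prepend. Next row=LF[5]=7
  step 8: row=7, L[7]='m', prepend. Next row=LF[7]=8
  step 9: row=8, L[8]='a', prepend. Next row=LF[8]=4
  step 10: row=4, L[4]='h', prepend. Next row=LF[4]=6
Reversed output: hammerBAP$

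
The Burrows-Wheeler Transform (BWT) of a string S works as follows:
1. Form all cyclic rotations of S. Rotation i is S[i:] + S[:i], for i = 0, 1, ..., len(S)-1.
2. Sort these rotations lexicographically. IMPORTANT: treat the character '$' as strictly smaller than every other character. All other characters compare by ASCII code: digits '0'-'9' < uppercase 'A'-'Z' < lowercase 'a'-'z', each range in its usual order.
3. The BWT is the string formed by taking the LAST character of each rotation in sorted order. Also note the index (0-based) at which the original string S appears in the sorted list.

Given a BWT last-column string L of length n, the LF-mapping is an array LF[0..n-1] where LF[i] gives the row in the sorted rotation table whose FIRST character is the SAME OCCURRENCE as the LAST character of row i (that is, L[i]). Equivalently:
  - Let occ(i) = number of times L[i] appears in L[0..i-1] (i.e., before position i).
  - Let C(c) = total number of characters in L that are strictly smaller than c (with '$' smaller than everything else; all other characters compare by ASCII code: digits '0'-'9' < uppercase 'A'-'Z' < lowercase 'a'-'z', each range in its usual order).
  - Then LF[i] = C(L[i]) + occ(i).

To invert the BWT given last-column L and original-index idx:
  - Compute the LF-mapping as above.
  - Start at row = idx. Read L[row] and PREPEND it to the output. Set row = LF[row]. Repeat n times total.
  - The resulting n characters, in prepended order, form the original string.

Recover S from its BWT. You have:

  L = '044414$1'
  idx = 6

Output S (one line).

LF mapping: 1 4 5 6 2 7 0 3
Walk LF starting at row 6, prepending L[row]:
  step 1: row=6, L[6]='$', prepend. Next row=LF[6]=0
  step 2: row=0, L[0]='0', prepend. Next row=LF[0]=1
  step 3: row=1, L[1]='4', prepend. Next row=LF[1]=4
  step 4: row=4, L[4]='1', prepend. Next row=LF[4]=2
  step 5: row=2, L[2]='4', prepend. Next row=LF[2]=5
  step 6: row=5, L[5]='4', prepend. Next row=LF[5]=7
  step 7: row=7, L[7]='1', prepend. Next row=LF[7]=3
  step 8: row=3, L[3]='4', prepend. Next row=LF[3]=6
Reversed output: 4144140$

Answer: 4144140$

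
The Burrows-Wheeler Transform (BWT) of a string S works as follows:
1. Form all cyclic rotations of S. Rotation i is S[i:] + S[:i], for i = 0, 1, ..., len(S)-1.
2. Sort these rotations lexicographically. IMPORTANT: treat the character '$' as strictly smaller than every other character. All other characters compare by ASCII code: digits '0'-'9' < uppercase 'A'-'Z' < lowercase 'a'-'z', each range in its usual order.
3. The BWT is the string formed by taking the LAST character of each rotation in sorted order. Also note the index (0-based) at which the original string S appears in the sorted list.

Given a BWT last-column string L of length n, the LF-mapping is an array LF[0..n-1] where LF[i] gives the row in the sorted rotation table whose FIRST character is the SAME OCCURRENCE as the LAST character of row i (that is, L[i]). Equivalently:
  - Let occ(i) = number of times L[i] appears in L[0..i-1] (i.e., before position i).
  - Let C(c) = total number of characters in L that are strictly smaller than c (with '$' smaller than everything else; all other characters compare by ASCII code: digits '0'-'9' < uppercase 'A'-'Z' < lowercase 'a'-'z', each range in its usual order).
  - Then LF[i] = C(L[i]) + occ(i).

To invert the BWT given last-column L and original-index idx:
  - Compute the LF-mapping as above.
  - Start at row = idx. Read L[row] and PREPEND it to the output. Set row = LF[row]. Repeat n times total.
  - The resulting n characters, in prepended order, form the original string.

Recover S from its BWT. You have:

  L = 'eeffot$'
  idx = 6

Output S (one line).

Answer: toffee$

Derivation:
LF mapping: 1 2 3 4 5 6 0
Walk LF starting at row 6, prepending L[row]:
  step 1: row=6, L[6]='$', prepend. Next row=LF[6]=0
  step 2: row=0, L[0]='e', prepend. Next row=LF[0]=1
  step 3: row=1, L[1]='e', prepend. Next row=LF[1]=2
  step 4: row=2, L[2]='f', prepend. Next row=LF[2]=3
  step 5: row=3, L[3]='f', prepend. Next row=LF[3]=4
  step 6: row=4, L[4]='o', prepend. Next row=LF[4]=5
  step 7: row=5, L[5]='t', prepend. Next row=LF[5]=6
Reversed output: toffee$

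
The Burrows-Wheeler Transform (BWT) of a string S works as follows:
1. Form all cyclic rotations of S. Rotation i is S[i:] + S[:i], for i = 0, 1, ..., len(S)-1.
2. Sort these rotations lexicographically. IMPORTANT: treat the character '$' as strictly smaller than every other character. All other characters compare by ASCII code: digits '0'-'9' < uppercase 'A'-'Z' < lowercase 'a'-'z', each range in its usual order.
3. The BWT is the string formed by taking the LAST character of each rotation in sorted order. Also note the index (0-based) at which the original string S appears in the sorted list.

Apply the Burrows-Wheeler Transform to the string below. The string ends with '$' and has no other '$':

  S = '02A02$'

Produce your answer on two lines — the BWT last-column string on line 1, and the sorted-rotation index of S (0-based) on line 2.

All 6 rotations (rotation i = S[i:]+S[:i]):
  rot[0] = 02A02$
  rot[1] = 2A02$0
  rot[2] = A02$02
  rot[3] = 02$02A
  rot[4] = 2$02A0
  rot[5] = $02A02
Sorted (with $ < everything):
  sorted[0] = $02A02  (last char: '2')
  sorted[1] = 02$02A  (last char: 'A')
  sorted[2] = 02A02$  (last char: '$')
  sorted[3] = 2$02A0  (last char: '0')
  sorted[4] = 2A02$0  (last char: '0')
  sorted[5] = A02$02  (last char: '2')
Last column: 2A$002
Original string S is at sorted index 2

Answer: 2A$002
2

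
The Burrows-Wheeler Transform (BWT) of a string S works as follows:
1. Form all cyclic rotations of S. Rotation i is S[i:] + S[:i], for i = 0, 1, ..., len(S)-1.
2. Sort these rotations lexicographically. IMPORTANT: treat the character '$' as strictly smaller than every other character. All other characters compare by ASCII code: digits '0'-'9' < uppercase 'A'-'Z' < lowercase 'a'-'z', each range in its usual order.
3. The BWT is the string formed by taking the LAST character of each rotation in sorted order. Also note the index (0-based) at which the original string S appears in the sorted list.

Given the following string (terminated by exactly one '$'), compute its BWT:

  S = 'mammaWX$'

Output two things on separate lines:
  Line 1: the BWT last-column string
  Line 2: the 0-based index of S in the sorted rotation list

All 8 rotations (rotation i = S[i:]+S[:i]):
  rot[0] = mammaWX$
  rot[1] = ammaWX$m
  rot[2] = mmaWX$ma
  rot[3] = maWX$mam
  rot[4] = aWX$mamm
  rot[5] = WX$mamma
  rot[6] = X$mammaW
  rot[7] = $mammaWX
Sorted (with $ < everything):
  sorted[0] = $mammaWX  (last char: 'X')
  sorted[1] = WX$mamma  (last char: 'a')
  sorted[2] = X$mammaW  (last char: 'W')
  sorted[3] = aWX$mamm  (last char: 'm')
  sorted[4] = ammaWX$m  (last char: 'm')
  sorted[5] = maWX$mam  (last char: 'm')
  sorted[6] = mammaWX$  (last char: '$')
  sorted[7] = mmaWX$ma  (last char: 'a')
Last column: XaWmmm$a
Original string S is at sorted index 6

Answer: XaWmmm$a
6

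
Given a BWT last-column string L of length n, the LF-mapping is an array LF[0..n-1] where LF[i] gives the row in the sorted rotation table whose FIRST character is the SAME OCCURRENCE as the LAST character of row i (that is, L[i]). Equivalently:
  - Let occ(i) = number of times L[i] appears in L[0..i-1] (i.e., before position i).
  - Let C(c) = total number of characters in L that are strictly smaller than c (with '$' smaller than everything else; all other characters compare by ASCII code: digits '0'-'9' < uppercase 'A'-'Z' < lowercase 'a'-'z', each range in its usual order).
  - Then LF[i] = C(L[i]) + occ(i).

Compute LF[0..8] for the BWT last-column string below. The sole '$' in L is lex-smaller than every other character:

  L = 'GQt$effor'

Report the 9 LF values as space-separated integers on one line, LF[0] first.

Char counts: '$':1, 'G':1, 'Q':1, 'e':1, 'f':2, 'o':1, 'r':1, 't':1
C (first-col start): C('$')=0, C('G')=1, C('Q')=2, C('e')=3, C('f')=4, C('o')=6, C('r')=7, C('t')=8
L[0]='G': occ=0, LF[0]=C('G')+0=1+0=1
L[1]='Q': occ=0, LF[1]=C('Q')+0=2+0=2
L[2]='t': occ=0, LF[2]=C('t')+0=8+0=8
L[3]='$': occ=0, LF[3]=C('$')+0=0+0=0
L[4]='e': occ=0, LF[4]=C('e')+0=3+0=3
L[5]='f': occ=0, LF[5]=C('f')+0=4+0=4
L[6]='f': occ=1, LF[6]=C('f')+1=4+1=5
L[7]='o': occ=0, LF[7]=C('o')+0=6+0=6
L[8]='r': occ=0, LF[8]=C('r')+0=7+0=7

Answer: 1 2 8 0 3 4 5 6 7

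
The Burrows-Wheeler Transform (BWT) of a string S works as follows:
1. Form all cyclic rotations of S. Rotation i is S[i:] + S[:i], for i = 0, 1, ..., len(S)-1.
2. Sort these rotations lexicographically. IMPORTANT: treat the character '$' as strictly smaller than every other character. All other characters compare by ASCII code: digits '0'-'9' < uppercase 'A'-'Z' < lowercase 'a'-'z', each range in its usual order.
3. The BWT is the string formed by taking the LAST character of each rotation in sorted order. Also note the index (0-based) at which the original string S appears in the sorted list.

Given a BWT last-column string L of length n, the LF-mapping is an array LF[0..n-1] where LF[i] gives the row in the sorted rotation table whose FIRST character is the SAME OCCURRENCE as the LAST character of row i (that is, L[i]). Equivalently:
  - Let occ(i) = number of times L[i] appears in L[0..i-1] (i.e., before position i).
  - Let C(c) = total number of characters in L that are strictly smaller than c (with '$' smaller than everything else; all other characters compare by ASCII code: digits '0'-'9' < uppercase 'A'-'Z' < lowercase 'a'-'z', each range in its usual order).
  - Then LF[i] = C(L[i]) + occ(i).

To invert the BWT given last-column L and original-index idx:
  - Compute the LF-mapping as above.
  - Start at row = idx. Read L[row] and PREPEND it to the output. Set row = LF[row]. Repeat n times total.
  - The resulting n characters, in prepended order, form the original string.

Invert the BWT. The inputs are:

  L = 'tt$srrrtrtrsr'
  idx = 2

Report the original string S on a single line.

Answer: rrtrrstsrrtt$

Derivation:
LF mapping: 9 10 0 7 1 2 3 11 4 12 5 8 6
Walk LF starting at row 2, prepending L[row]:
  step 1: row=2, L[2]='$', prepend. Next row=LF[2]=0
  step 2: row=0, L[0]='t', prepend. Next row=LF[0]=9
  step 3: row=9, L[9]='t', prepend. Next row=LF[9]=12
  step 4: row=12, L[12]='r', prepend. Next row=LF[12]=6
  step 5: row=6, L[6]='r', prepend. Next row=LF[6]=3
  step 6: row=3, L[3]='s', prepend. Next row=LF[3]=7
  step 7: row=7, L[7]='t', prepend. Next row=LF[7]=11
  step 8: row=11, L[11]='s', prepend. Next row=LF[11]=8
  step 9: row=8, L[8]='r', prepend. Next row=LF[8]=4
  step 10: row=4, L[4]='r', prepend. Next row=LF[4]=1
  step 11: row=1, L[1]='t', prepend. Next row=LF[1]=10
  step 12: row=10, L[10]='r', prepend. Next row=LF[10]=5
  step 13: row=5, L[5]='r', prepend. Next row=LF[5]=2
Reversed output: rrtrrstsrrtt$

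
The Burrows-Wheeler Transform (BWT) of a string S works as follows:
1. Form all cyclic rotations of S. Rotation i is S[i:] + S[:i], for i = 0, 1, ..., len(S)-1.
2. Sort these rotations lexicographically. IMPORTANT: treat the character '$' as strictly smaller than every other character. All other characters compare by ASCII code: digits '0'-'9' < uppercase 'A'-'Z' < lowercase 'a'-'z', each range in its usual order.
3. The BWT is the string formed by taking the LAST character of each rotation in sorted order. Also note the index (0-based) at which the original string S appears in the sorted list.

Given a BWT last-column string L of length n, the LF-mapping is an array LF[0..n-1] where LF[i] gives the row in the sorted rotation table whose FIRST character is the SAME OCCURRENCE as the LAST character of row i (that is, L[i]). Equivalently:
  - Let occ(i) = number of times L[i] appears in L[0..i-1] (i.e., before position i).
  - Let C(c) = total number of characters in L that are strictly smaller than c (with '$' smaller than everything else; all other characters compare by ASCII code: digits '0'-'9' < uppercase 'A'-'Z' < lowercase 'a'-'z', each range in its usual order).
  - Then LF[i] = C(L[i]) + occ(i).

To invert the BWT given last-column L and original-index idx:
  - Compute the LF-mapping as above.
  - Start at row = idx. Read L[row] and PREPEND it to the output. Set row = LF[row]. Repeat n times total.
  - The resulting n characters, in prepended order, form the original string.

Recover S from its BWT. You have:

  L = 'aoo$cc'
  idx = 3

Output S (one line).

Answer: cocoa$

Derivation:
LF mapping: 1 4 5 0 2 3
Walk LF starting at row 3, prepending L[row]:
  step 1: row=3, L[3]='$', prepend. Next row=LF[3]=0
  step 2: row=0, L[0]='a', prepend. Next row=LF[0]=1
  step 3: row=1, L[1]='o', prepend. Next row=LF[1]=4
  step 4: row=4, L[4]='c', prepend. Next row=LF[4]=2
  step 5: row=2, L[2]='o', prepend. Next row=LF[2]=5
  step 6: row=5, L[5]='c', prepend. Next row=LF[5]=3
Reversed output: cocoa$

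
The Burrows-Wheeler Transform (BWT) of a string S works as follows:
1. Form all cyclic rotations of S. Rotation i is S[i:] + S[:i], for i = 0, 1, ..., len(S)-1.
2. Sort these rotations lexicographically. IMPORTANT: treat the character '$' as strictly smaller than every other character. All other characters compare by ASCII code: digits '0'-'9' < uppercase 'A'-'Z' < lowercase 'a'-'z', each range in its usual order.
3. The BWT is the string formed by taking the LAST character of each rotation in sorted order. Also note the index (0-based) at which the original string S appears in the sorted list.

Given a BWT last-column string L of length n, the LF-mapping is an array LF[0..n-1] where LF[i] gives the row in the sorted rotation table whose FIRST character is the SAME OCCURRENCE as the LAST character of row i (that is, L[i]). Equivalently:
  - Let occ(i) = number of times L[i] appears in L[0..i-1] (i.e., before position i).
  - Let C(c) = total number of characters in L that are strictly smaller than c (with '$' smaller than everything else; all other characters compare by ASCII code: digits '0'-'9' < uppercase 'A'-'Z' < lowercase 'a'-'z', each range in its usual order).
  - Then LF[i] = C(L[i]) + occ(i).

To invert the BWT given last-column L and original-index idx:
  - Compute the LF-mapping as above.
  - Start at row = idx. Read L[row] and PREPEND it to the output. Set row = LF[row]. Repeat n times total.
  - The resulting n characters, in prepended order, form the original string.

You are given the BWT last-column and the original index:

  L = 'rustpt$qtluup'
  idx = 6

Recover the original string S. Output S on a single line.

Answer: spqtpuuulttr$

Derivation:
LF mapping: 5 10 6 7 2 8 0 4 9 1 11 12 3
Walk LF starting at row 6, prepending L[row]:
  step 1: row=6, L[6]='$', prepend. Next row=LF[6]=0
  step 2: row=0, L[0]='r', prepend. Next row=LF[0]=5
  step 3: row=5, L[5]='t', prepend. Next row=LF[5]=8
  step 4: row=8, L[8]='t', prepend. Next row=LF[8]=9
  step 5: row=9, L[9]='l', prepend. Next row=LF[9]=1
  step 6: row=1, L[1]='u', prepend. Next row=LF[1]=10
  step 7: row=10, L[10]='u', prepend. Next row=LF[10]=11
  step 8: row=11, L[11]='u', prepend. Next row=LF[11]=12
  step 9: row=12, L[12]='p', prepend. Next row=LF[12]=3
  step 10: row=3, L[3]='t', prepend. Next row=LF[3]=7
  step 11: row=7, L[7]='q', prepend. Next row=LF[7]=4
  step 12: row=4, L[4]='p', prepend. Next row=LF[4]=2
  step 13: row=2, L[2]='s', prepend. Next row=LF[2]=6
Reversed output: spqtpuuulttr$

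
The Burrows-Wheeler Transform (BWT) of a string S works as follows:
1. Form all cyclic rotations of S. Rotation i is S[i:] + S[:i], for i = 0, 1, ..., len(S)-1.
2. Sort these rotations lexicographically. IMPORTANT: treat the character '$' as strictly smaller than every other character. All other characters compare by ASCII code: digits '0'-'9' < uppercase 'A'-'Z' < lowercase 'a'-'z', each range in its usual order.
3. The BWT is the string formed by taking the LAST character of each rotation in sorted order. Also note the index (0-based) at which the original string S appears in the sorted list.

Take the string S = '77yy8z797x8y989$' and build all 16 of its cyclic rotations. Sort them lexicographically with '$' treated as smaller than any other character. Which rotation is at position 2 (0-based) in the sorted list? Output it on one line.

All 16 rotations (rotation i = S[i:]+S[:i]):
  rot[0] = 77yy8z797x8y989$
  rot[1] = 7yy8z797x8y989$7
  rot[2] = yy8z797x8y989$77
  rot[3] = y8z797x8y989$77y
  rot[4] = 8z797x8y989$77yy
  rot[5] = z797x8y989$77yy8
  rot[6] = 797x8y989$77yy8z
  rot[7] = 97x8y989$77yy8z7
  rot[8] = 7x8y989$77yy8z79
  rot[9] = x8y989$77yy8z797
  rot[10] = 8y989$77yy8z797x
  rot[11] = y989$77yy8z797x8
  rot[12] = 989$77yy8z797x8y
  rot[13] = 89$77yy8z797x8y9
  rot[14] = 9$77yy8z797x8y98
  rot[15] = $77yy8z797x8y989
Sorted (with $ < everything):
  sorted[0] = $77yy8z797x8y989
  sorted[1] = 77yy8z797x8y989$
  sorted[2] = 797x8y989$77yy8z
  sorted[3] = 7x8y989$77yy8z79
  sorted[4] = 7yy8z797x8y989$7
  sorted[5] = 89$77yy8z797x8y9
  sorted[6] = 8y989$77yy8z797x
  sorted[7] = 8z797x8y989$77yy
  sorted[8] = 9$77yy8z797x8y98
  sorted[9] = 97x8y989$77yy8z7
  sorted[10] = 989$77yy8z797x8y
  sorted[11] = x8y989$77yy8z797
  sorted[12] = y8z797x8y989$77y
  sorted[13] = y989$77yy8z797x8
  sorted[14] = yy8z797x8y989$77
  sorted[15] = z797x8y989$77yy8
sorted[2] = 797x8y989$77yy8z

Answer: 797x8y989$77yy8z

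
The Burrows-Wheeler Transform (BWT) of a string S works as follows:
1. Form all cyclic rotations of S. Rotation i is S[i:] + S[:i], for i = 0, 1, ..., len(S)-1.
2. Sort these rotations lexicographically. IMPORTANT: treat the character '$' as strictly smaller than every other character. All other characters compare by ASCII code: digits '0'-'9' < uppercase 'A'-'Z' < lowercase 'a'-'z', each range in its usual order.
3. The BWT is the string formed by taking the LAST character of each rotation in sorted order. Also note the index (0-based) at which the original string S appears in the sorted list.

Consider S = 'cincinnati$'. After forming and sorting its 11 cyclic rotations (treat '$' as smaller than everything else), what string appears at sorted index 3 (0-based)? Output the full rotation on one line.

Answer: cinnati$cin

Derivation:
All 11 rotations (rotation i = S[i:]+S[:i]):
  rot[0] = cincinnati$
  rot[1] = incinnati$c
  rot[2] = ncinnati$ci
  rot[3] = cinnati$cin
  rot[4] = innati$cinc
  rot[5] = nnati$cinci
  rot[6] = nati$cincin
  rot[7] = ati$cincinn
  rot[8] = ti$cincinna
  rot[9] = i$cincinnat
  rot[10] = $cincinnati
Sorted (with $ < everything):
  sorted[0] = $cincinnati
  sorted[1] = ati$cincinn
  sorted[2] = cincinnati$
  sorted[3] = cinnati$cin
  sorted[4] = i$cincinnat
  sorted[5] = incinnati$c
  sorted[6] = innati$cinc
  sorted[7] = nati$cincin
  sorted[8] = ncinnati$ci
  sorted[9] = nnati$cinci
  sorted[10] = ti$cincinna
sorted[3] = cinnati$cin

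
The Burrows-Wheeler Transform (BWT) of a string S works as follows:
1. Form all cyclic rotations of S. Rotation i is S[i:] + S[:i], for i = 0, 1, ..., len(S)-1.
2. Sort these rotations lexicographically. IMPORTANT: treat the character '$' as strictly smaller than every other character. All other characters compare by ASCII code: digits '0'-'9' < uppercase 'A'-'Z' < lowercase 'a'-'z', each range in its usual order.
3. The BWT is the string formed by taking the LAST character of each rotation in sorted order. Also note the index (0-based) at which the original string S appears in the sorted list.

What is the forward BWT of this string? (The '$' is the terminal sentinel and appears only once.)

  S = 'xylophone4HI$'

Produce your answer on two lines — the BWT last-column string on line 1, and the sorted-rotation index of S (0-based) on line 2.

All 13 rotations (rotation i = S[i:]+S[:i]):
  rot[0] = xylophone4HI$
  rot[1] = ylophone4HI$x
  rot[2] = lophone4HI$xy
  rot[3] = ophone4HI$xyl
  rot[4] = phone4HI$xylo
  rot[5] = hone4HI$xylop
  rot[6] = one4HI$xyloph
  rot[7] = ne4HI$xylopho
  rot[8] = e4HI$xylophon
  rot[9] = 4HI$xylophone
  rot[10] = HI$xylophone4
  rot[11] = I$xylophone4H
  rot[12] = $xylophone4HI
Sorted (with $ < everything):
  sorted[0] = $xylophone4HI  (last char: 'I')
  sorted[1] = 4HI$xylophone  (last char: 'e')
  sorted[2] = HI$xylophone4  (last char: '4')
  sorted[3] = I$xylophone4H  (last char: 'H')
  sorted[4] = e4HI$xylophon  (last char: 'n')
  sorted[5] = hone4HI$xylop  (last char: 'p')
  sorted[6] = lophone4HI$xy  (last char: 'y')
  sorted[7] = ne4HI$xylopho  (last char: 'o')
  sorted[8] = one4HI$xyloph  (last char: 'h')
  sorted[9] = ophone4HI$xyl  (last char: 'l')
  sorted[10] = phone4HI$xylo  (last char: 'o')
  sorted[11] = xylophone4HI$  (last char: '$')
  sorted[12] = ylophone4HI$x  (last char: 'x')
Last column: Ie4Hnpyohlo$x
Original string S is at sorted index 11

Answer: Ie4Hnpyohlo$x
11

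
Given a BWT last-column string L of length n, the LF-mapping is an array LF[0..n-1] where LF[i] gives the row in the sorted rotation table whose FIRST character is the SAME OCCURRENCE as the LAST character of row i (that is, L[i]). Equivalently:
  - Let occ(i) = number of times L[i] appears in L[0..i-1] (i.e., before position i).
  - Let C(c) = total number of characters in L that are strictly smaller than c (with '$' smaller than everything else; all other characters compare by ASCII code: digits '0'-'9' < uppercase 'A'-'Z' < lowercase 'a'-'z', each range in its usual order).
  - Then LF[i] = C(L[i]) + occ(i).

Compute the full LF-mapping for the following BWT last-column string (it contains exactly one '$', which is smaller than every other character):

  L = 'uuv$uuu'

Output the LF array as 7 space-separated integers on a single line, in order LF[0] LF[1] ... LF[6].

Answer: 1 2 6 0 3 4 5

Derivation:
Char counts: '$':1, 'u':5, 'v':1
C (first-col start): C('$')=0, C('u')=1, C('v')=6
L[0]='u': occ=0, LF[0]=C('u')+0=1+0=1
L[1]='u': occ=1, LF[1]=C('u')+1=1+1=2
L[2]='v': occ=0, LF[2]=C('v')+0=6+0=6
L[3]='$': occ=0, LF[3]=C('$')+0=0+0=0
L[4]='u': occ=2, LF[4]=C('u')+2=1+2=3
L[5]='u': occ=3, LF[5]=C('u')+3=1+3=4
L[6]='u': occ=4, LF[6]=C('u')+4=1+4=5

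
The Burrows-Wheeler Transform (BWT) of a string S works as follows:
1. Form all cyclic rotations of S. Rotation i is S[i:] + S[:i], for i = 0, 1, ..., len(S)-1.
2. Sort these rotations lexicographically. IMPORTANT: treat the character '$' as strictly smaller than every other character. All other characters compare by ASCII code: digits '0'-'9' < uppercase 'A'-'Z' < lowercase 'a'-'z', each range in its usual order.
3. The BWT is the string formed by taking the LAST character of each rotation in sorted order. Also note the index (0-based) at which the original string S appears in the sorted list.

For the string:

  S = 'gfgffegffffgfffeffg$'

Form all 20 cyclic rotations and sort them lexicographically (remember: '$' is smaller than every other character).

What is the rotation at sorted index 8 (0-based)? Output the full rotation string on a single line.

All 20 rotations (rotation i = S[i:]+S[:i]):
  rot[0] = gfgffegffffgfffeffg$
  rot[1] = fgffegffffgfffeffg$g
  rot[2] = gffegffffgfffeffg$gf
  rot[3] = ffegffffgfffeffg$gfg
  rot[4] = fegffffgfffeffg$gfgf
  rot[5] = egffffgfffeffg$gfgff
  rot[6] = gffffgfffeffg$gfgffe
  rot[7] = ffffgfffeffg$gfgffeg
  rot[8] = fffgfffeffg$gfgffegf
  rot[9] = ffgfffeffg$gfgffegff
  rot[10] = fgfffeffg$gfgffegfff
  rot[11] = gfffeffg$gfgffegffff
  rot[12] = fffeffg$gfgffegffffg
  rot[13] = ffeffg$gfgffegffffgf
  rot[14] = feffg$gfgffegffffgff
  rot[15] = effg$gfgffegffffgfff
  rot[16] = ffg$gfgffegffffgfffe
  rot[17] = fg$gfgffegffffgfffef
  rot[18] = g$gfgffegffffgfffeff
  rot[19] = $gfgffegffffgfffeffg
Sorted (with $ < everything):
  sorted[0] = $gfgffegffffgfffeffg
  sorted[1] = effg$gfgffegffffgfff
  sorted[2] = egffffgfffeffg$gfgff
  sorted[3] = feffg$gfgffegffffgff
  sorted[4] = fegffffgfffeffg$gfgf
  sorted[5] = ffeffg$gfgffegffffgf
  sorted[6] = ffegffffgfffeffg$gfg
  sorted[7] = fffeffg$gfgffegffffg
  sorted[8] = ffffgfffeffg$gfgffeg
  sorted[9] = fffgfffeffg$gfgffegf
  sorted[10] = ffg$gfgffegffffgfffe
  sorted[11] = ffgfffeffg$gfgffegff
  sorted[12] = fg$gfgffegffffgfffef
  sorted[13] = fgffegffffgfffeffg$g
  sorted[14] = fgfffeffg$gfgffegfff
  sorted[15] = g$gfgffegffffgfffeff
  sorted[16] = gffegffffgfffeffg$gf
  sorted[17] = gfffeffg$gfgffegffff
  sorted[18] = gffffgfffeffg$gfgffe
  sorted[19] = gfgffegffffgfffeffg$
sorted[8] = ffffgfffeffg$gfgffeg

Answer: ffffgfffeffg$gfgffeg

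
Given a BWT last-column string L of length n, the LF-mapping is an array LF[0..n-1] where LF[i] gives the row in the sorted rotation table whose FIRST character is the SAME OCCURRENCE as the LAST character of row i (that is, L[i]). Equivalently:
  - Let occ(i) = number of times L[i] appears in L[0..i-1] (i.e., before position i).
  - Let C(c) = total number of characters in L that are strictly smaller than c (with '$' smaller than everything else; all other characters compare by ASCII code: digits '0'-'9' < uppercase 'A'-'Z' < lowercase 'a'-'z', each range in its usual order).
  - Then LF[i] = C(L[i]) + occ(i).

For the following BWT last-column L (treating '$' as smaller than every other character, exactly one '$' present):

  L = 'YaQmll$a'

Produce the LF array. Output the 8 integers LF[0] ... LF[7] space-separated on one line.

Char counts: '$':1, 'Q':1, 'Y':1, 'a':2, 'l':2, 'm':1
C (first-col start): C('$')=0, C('Q')=1, C('Y')=2, C('a')=3, C('l')=5, C('m')=7
L[0]='Y': occ=0, LF[0]=C('Y')+0=2+0=2
L[1]='a': occ=0, LF[1]=C('a')+0=3+0=3
L[2]='Q': occ=0, LF[2]=C('Q')+0=1+0=1
L[3]='m': occ=0, LF[3]=C('m')+0=7+0=7
L[4]='l': occ=0, LF[4]=C('l')+0=5+0=5
L[5]='l': occ=1, LF[5]=C('l')+1=5+1=6
L[6]='$': occ=0, LF[6]=C('$')+0=0+0=0
L[7]='a': occ=1, LF[7]=C('a')+1=3+1=4

Answer: 2 3 1 7 5 6 0 4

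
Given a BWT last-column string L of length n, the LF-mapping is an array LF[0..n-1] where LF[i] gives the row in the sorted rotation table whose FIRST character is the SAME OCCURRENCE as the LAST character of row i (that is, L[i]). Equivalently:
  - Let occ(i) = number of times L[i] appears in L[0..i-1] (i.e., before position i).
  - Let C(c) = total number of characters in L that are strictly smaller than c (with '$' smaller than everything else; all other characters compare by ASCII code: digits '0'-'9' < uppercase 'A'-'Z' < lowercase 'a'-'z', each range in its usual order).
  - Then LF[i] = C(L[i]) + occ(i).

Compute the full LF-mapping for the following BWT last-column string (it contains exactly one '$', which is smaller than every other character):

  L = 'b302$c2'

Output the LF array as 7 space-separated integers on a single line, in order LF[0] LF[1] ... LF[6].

Char counts: '$':1, '0':1, '2':2, '3':1, 'b':1, 'c':1
C (first-col start): C('$')=0, C('0')=1, C('2')=2, C('3')=4, C('b')=5, C('c')=6
L[0]='b': occ=0, LF[0]=C('b')+0=5+0=5
L[1]='3': occ=0, LF[1]=C('3')+0=4+0=4
L[2]='0': occ=0, LF[2]=C('0')+0=1+0=1
L[3]='2': occ=0, LF[3]=C('2')+0=2+0=2
L[4]='$': occ=0, LF[4]=C('$')+0=0+0=0
L[5]='c': occ=0, LF[5]=C('c')+0=6+0=6
L[6]='2': occ=1, LF[6]=C('2')+1=2+1=3

Answer: 5 4 1 2 0 6 3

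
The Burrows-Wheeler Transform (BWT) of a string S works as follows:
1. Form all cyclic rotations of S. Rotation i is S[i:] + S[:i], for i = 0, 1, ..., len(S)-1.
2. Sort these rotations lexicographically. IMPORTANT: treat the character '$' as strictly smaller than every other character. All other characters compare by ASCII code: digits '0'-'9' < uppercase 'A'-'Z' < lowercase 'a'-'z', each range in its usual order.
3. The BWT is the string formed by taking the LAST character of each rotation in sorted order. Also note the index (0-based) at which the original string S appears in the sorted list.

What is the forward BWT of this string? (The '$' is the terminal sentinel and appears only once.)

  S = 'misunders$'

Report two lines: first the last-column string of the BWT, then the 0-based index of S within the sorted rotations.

Answer: sndm$ueris
4

Derivation:
All 10 rotations (rotation i = S[i:]+S[:i]):
  rot[0] = misunders$
  rot[1] = isunders$m
  rot[2] = sunders$mi
  rot[3] = unders$mis
  rot[4] = nders$misu
  rot[5] = ders$misun
  rot[6] = ers$misund
  rot[7] = rs$misunde
  rot[8] = s$misunder
  rot[9] = $misunders
Sorted (with $ < everything):
  sorted[0] = $misunders  (last char: 's')
  sorted[1] = ders$misun  (last char: 'n')
  sorted[2] = ers$misund  (last char: 'd')
  sorted[3] = isunders$m  (last char: 'm')
  sorted[4] = misunders$  (last char: '$')
  sorted[5] = nders$misu  (last char: 'u')
  sorted[6] = rs$misunde  (last char: 'e')
  sorted[7] = s$misunder  (last char: 'r')
  sorted[8] = sunders$mi  (last char: 'i')
  sorted[9] = unders$mis  (last char: 's')
Last column: sndm$ueris
Original string S is at sorted index 4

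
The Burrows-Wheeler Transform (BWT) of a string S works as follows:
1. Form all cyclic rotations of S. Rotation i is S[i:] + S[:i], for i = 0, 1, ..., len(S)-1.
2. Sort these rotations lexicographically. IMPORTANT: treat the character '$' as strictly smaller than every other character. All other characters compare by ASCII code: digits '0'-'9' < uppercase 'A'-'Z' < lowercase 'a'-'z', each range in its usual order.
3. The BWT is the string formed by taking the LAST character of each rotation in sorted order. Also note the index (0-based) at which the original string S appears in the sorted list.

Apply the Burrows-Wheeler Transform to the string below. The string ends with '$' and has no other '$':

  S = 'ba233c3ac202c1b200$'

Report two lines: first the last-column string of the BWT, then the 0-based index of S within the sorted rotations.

All 19 rotations (rotation i = S[i:]+S[:i]):
  rot[0] = ba233c3ac202c1b200$
  rot[1] = a233c3ac202c1b200$b
  rot[2] = 233c3ac202c1b200$ba
  rot[3] = 33c3ac202c1b200$ba2
  rot[4] = 3c3ac202c1b200$ba23
  rot[5] = c3ac202c1b200$ba233
  rot[6] = 3ac202c1b200$ba233c
  rot[7] = ac202c1b200$ba233c3
  rot[8] = c202c1b200$ba233c3a
  rot[9] = 202c1b200$ba233c3ac
  rot[10] = 02c1b200$ba233c3ac2
  rot[11] = 2c1b200$ba233c3ac20
  rot[12] = c1b200$ba233c3ac202
  rot[13] = 1b200$ba233c3ac202c
  rot[14] = b200$ba233c3ac202c1
  rot[15] = 200$ba233c3ac202c1b
  rot[16] = 00$ba233c3ac202c1b2
  rot[17] = 0$ba233c3ac202c1b20
  rot[18] = $ba233c3ac202c1b200
Sorted (with $ < everything):
  sorted[0] = $ba233c3ac202c1b200  (last char: '0')
  sorted[1] = 0$ba233c3ac202c1b20  (last char: '0')
  sorted[2] = 00$ba233c3ac202c1b2  (last char: '2')
  sorted[3] = 02c1b200$ba233c3ac2  (last char: '2')
  sorted[4] = 1b200$ba233c3ac202c  (last char: 'c')
  sorted[5] = 200$ba233c3ac202c1b  (last char: 'b')
  sorted[6] = 202c1b200$ba233c3ac  (last char: 'c')
  sorted[7] = 233c3ac202c1b200$ba  (last char: 'a')
  sorted[8] = 2c1b200$ba233c3ac20  (last char: '0')
  sorted[9] = 33c3ac202c1b200$ba2  (last char: '2')
  sorted[10] = 3ac202c1b200$ba233c  (last char: 'c')
  sorted[11] = 3c3ac202c1b200$ba23  (last char: '3')
  sorted[12] = a233c3ac202c1b200$b  (last char: 'b')
  sorted[13] = ac202c1b200$ba233c3  (last char: '3')
  sorted[14] = b200$ba233c3ac202c1  (last char: '1')
  sorted[15] = ba233c3ac202c1b200$  (last char: '$')
  sorted[16] = c1b200$ba233c3ac202  (last char: '2')
  sorted[17] = c202c1b200$ba233c3a  (last char: 'a')
  sorted[18] = c3ac202c1b200$ba233  (last char: '3')
Last column: 0022cbca02c3b31$2a3
Original string S is at sorted index 15

Answer: 0022cbca02c3b31$2a3
15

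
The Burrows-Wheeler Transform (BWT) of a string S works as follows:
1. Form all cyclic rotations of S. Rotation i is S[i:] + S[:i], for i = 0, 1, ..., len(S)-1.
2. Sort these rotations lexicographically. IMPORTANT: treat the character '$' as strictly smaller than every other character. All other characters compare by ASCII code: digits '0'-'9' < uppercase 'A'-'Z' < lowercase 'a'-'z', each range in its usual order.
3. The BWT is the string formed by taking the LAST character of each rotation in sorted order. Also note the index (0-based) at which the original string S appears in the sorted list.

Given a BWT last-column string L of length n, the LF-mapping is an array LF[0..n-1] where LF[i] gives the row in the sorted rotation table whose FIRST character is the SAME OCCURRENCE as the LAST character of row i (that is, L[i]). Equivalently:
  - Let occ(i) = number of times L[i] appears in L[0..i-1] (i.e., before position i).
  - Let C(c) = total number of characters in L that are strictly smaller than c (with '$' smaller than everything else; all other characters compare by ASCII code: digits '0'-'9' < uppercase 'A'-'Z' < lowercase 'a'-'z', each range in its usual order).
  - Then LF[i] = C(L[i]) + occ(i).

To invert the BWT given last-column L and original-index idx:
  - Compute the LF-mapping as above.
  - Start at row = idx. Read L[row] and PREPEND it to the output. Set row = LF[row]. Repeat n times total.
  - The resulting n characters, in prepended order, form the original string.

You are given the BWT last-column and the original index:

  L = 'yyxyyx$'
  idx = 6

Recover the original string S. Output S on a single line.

LF mapping: 3 4 1 5 6 2 0
Walk LF starting at row 6, prepending L[row]:
  step 1: row=6, L[6]='$', prepend. Next row=LF[6]=0
  step 2: row=0, L[0]='y', prepend. Next row=LF[0]=3
  step 3: row=3, L[3]='y', prepend. Next row=LF[3]=5
  step 4: row=5, L[5]='x', prepend. Next row=LF[5]=2
  step 5: row=2, L[2]='x', prepend. Next row=LF[2]=1
  step 6: row=1, L[1]='y', prepend. Next row=LF[1]=4
  step 7: row=4, L[4]='y', prepend. Next row=LF[4]=6
Reversed output: yyxxyy$

Answer: yyxxyy$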